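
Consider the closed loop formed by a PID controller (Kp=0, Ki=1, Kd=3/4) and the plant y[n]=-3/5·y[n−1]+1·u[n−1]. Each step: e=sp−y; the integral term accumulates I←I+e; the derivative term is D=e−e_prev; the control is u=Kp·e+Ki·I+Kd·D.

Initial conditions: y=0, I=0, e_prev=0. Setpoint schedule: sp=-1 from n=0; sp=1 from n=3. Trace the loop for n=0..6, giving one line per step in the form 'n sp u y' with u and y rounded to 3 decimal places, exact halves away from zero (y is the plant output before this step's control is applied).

0 -1 -1.750 0.000
1 -1 1.063 -1.750
2 -1 -6.259 2.113
3 1 13.894 -7.527
4 1 -31.698 18.410
5 1 77.364 -42.744
6 1 -179.829 103.011

(exact arithmetic carried between steps; '≈' marks a value shown rounded to 6 d.p. or computed from one; I and e_prev carry over from the previous line; the table rounds u and y to 3 d.p., halves away from zero)
n=0: y=0, sp=-1, e=sp−y=-1; I=-1, D=e−e_prev=-1; u=0·(-1)+1·(-1)+3/4·(-1)=-1.75; next y=-3/5·0+1·(-1.75)=-1.75
n=1: y=-1.75, sp=-1, e=sp−y=0.75; I=-0.25, D=e−e_prev=1.75; u=0·0.75+1·(-0.25)+3/4·1.75=1.0625; next y=-3/5·(-1.75)+1·1.0625=2.1125
n=2: y=2.1125, sp=-1, e=sp−y=-3.1125; I=-3.3625, D=e−e_prev=-3.8625; u=0·(-3.1125)+1·(-3.3625)+3/4·(-3.8625)=-6.259375; next y=-3/5·2.1125+1·(-6.259375)=-7.526875
n=3: y=-7.526875, sp=1, e=sp−y=8.526875; I=5.164375, D=e−e_prev=11.639375; u=0·8.526875+1·5.164375+3/4·11.639375≈13.893906; next y=-3/5·(-7.526875)+1·13.893906≈18.410031
n=4: y≈18.410031, sp=1, e=sp−y≈-17.410031; I≈-12.245656, D=e−e_prev≈-25.936906; u=0·(-17.410031)+1·(-12.245656)+3/4·(-25.936906)≈-31.698336; next y=-3/5·18.410031+1·(-31.698336)≈-42.744355
n=5: y≈-42.744355, sp=1, e=sp−y≈43.744355; I≈31.498698, D=e−e_prev≈61.154386; u=0·43.744355+1·31.498698+3/4·61.154386≈77.364488; next y=-3/5·(-42.744355)+1·77.364488≈103.011101
n=6: y≈103.011101, sp=1, e=sp−y≈-102.011101; I≈-70.512402, D=e−e_prev≈-145.755455; u=0·(-102.011101)+1·(-70.512402)+3/4·(-145.755455)≈-179.828994; next y=-3/5·103.011101+1·(-179.828994)≈-241.635654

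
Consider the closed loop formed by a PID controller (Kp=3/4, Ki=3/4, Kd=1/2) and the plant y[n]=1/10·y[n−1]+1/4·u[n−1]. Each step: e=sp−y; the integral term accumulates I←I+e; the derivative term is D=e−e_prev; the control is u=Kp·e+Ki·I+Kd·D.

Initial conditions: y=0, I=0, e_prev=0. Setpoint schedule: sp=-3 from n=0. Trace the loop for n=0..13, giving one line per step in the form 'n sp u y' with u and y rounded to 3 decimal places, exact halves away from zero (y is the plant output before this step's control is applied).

(exact arithmetic carried between steps; '≈' marks a value shown rounded to 6 d.p. or computed from one; I and e_prev carry over from the previous line; the table rounds u and y to 3 d.p., halves away from zero)
n=0: y=0, sp=-3, e=sp−y=-3; I=-3, D=e−e_prev=-3; u=3/4·(-3)+3/4·(-3)+1/2·(-3)=-6; next y=1/10·0+1/4·(-6)=-1.5
n=1: y=-1.5, sp=-3, e=sp−y=-1.5; I=-4.5, D=e−e_prev=1.5; u=3/4·(-1.5)+3/4·(-4.5)+1/2·1.5=-3.75; next y=1/10·(-1.5)+1/4·(-3.75)=-1.0875
n=2: y=-1.0875, sp=-3, e=sp−y=-1.9125; I=-6.4125, D=e−e_prev=-0.4125; u=3/4·(-1.9125)+3/4·(-6.4125)+1/2·(-0.4125)=-6.45; next y=1/10·(-1.0875)+1/4·(-6.45)=-1.72125
n=3: y=-1.72125, sp=-3, e=sp−y=-1.27875; I=-7.69125, D=e−e_prev=0.63375; u=3/4·(-1.27875)+3/4·(-7.69125)+1/2·0.63375=-6.410625; next y=1/10·(-1.72125)+1/4·(-6.410625)≈-1.774781
n=4: y≈-1.774781, sp=-3, e=sp−y≈-1.225219; I≈-8.916469, D=e−e_prev≈0.053531; u=3/4·(-1.225219)+3/4·(-8.916469)+1/2·0.053531≈-7.5795; next y=1/10·(-1.774781)+1/4·(-7.5795)≈-2.072353
n=5: y≈-2.072353, sp=-3, e=sp−y≈-0.927647; I≈-9.844116, D=e−e_prev≈0.297572; u=3/4·(-0.927647)+3/4·(-9.844116)+1/2·0.297572≈-7.930036; next y=1/10·(-2.072353)+1/4·(-7.930036)≈-2.189744
n=6: y≈-2.189744, sp=-3, e=sp−y≈-0.810256; I≈-10.654371, D=e−e_prev≈0.117391; u=3/4·(-0.810256)+3/4·(-10.654371)+1/2·0.117391≈-8.539775; next y=1/10·(-2.189744)+1/4·(-8.539775)≈-2.353918
n=7: y≈-2.353918, sp=-3, e=sp−y≈-0.646082; I≈-11.300453, D=e−e_prev≈0.164174; u=3/4·(-0.646082)+3/4·(-11.300453)+1/2·0.164174≈-8.877814; next y=1/10·(-2.353918)+1/4·(-8.877814)≈-2.454845
n=8: y≈-2.454845, sp=-3, e=sp−y≈-0.545155; I≈-11.845608, D=e−e_prev≈0.100927; u=3/4·(-0.545155)+3/4·(-11.845608)+1/2·0.100927≈-9.242608; next y=1/10·(-2.454845)+1/4·(-9.242608)≈-2.556137
n=9: y≈-2.556137, sp=-3, e=sp−y≈-0.443863; I≈-12.289471, D=e−e_prev≈0.101291; u=3/4·(-0.443863)+3/4·(-12.289471)+1/2·0.101291≈-9.499355; next y=1/10·(-2.556137)+1/4·(-9.499355)≈-2.630453
n=10: y≈-2.630453, sp=-3, e=sp−y≈-0.369547; I≈-12.659019, D=e−e_prev≈0.074316; u=3/4·(-0.369547)+3/4·(-12.659019)+1/2·0.074316≈-9.734267; next y=1/10·(-2.630453)+1/4·(-9.734267)≈-2.696612
n=11: y≈-2.696612, sp=-3, e=sp−y≈-0.303388; I≈-12.962407, D=e−e_prev≈0.066159; u=3/4·(-0.303388)+3/4·(-12.962407)+1/2·0.066159≈-9.916266; next y=1/10·(-2.696612)+1/4·(-9.916266)≈-2.748728
n=12: y≈-2.748728, sp=-3, e=sp−y≈-0.251272; I≈-13.213679, D=e−e_prev≈0.052116; u=3/4·(-0.251272)+3/4·(-13.213679)+1/2·0.052116≈-10.072655; next y=1/10·(-2.748728)+1/4·(-10.072655)≈-2.793037
n=13: y≈-2.793037, sp=-3, e=sp−y≈-0.206963; I≈-13.420642, D=e−e_prev≈0.044309; u=3/4·(-0.206963)+3/4·(-13.420642)+1/2·0.044309≈-10.198550; next y=1/10·(-2.793037)+1/4·(-10.198550)≈-2.828941

0 -3 -6.000 0.000
1 -3 -3.750 -1.500
2 -3 -6.450 -1.088
3 -3 -6.411 -1.721
4 -3 -7.580 -1.775
5 -3 -7.930 -2.072
6 -3 -8.540 -2.190
7 -3 -8.878 -2.354
8 -3 -9.243 -2.455
9 -3 -9.499 -2.556
10 -3 -9.734 -2.630
11 -3 -9.916 -2.697
12 -3 -10.073 -2.749
13 -3 -10.199 -2.793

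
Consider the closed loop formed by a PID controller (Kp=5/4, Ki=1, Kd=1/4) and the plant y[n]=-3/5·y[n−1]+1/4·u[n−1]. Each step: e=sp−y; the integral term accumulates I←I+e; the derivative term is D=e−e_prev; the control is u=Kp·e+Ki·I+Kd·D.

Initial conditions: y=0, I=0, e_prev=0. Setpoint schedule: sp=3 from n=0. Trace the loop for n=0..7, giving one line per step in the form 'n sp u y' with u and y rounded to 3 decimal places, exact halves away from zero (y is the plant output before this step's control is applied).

0 3 7.500 0.000
1 3 5.063 1.875
2 3 10.992 0.141
3 3 7.110 2.664
4 3 14.288 0.179
5 3 8.275 3.464
6 3 17.318 -0.010
7 3 8.596 4.335

(exact arithmetic carried between steps; '≈' marks a value shown rounded to 6 d.p. or computed from one; I and e_prev carry over from the previous line; the table rounds u and y to 3 d.p., halves away from zero)
n=0: y=0, sp=3, e=sp−y=3; I=3, D=e−e_prev=3; u=5/4·3+1·3+1/4·3=7.5; next y=-3/5·0+1/4·7.5=1.875
n=1: y=1.875, sp=3, e=sp−y=1.125; I=4.125, D=e−e_prev=-1.875; u=5/4·1.125+1·4.125+1/4·(-1.875)=5.0625; next y=-3/5·1.875+1/4·5.0625=0.140625
n=2: y=0.140625, sp=3, e=sp−y=2.859375; I=6.984375, D=e−e_prev=1.734375; u=5/4·2.859375+1·6.984375+1/4·1.734375≈10.992188; next y=-3/5·0.140625+1/4·10.992188≈2.663672
n=3: y≈2.663672, sp=3, e=sp−y≈0.336328; I≈7.320703, D=e−e_prev≈-2.523047; u=5/4·0.336328+1·7.320703+1/4·(-2.523047)≈7.110352; next y=-3/5·2.663672+1/4·7.110352≈0.179385
n=4: y≈0.179385, sp=3, e=sp−y≈2.820615; I≈10.141318, D=e−e_prev≈2.484287; u=5/4·2.820615+1·10.141318+1/4·2.484287≈14.288159; next y=-3/5·0.179385+1/4·14.288159≈3.464409
n=5: y≈3.464409, sp=3, e=sp−y≈-0.464409; I≈9.676909, D=e−e_prev≈-3.285024; u=5/4·(-0.464409)+1·9.676909+1/4·(-3.285024)≈8.275142; next y=-3/5·3.464409+1/4·8.275142≈-0.009860
n=6: y≈-0.009860, sp=3, e=sp−y≈3.009860; I≈12.686769, D=e−e_prev≈3.474269; u=5/4·3.009860+1·12.686769+1/4·3.474269≈17.317661; next y=-3/5·(-0.009860)+1/4·17.317661≈4.335331
n=7: y≈4.335331, sp=3, e=sp−y≈-1.335331; I≈11.351438, D=e−e_prev≈-4.345191; u=5/4·(-1.335331)+1·11.351438+1/4·(-4.345191)≈8.595976; next y=-3/5·4.335331+1/4·8.595976≈-0.452205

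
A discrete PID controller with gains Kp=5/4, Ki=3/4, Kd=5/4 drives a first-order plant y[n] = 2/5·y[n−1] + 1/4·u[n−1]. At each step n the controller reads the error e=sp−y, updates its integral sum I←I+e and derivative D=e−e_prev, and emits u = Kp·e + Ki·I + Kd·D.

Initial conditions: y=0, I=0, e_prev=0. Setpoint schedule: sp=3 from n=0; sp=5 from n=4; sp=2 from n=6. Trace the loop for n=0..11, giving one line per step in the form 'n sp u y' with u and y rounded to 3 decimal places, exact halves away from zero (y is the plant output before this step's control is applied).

0 3 9.750 0.000
1 3 0.328 2.438
2 3 8.283 1.057
3 3 3.346 2.494
4 5 14.166 1.834
5 5 5.282 4.275
6 2 3.172 3.031
7 2 7.926 2.005
8 2 4.110 2.783
9 2 6.584 2.141
10 2 4.501 2.502
11 2 5.798 2.126

(exact arithmetic carried between steps; '≈' marks a value shown rounded to 6 d.p. or computed from one; I and e_prev carry over from the previous line; the table rounds u and y to 3 d.p., halves away from zero)
n=0: y=0, sp=3, e=sp−y=3; I=3, D=e−e_prev=3; u=5/4·3+3/4·3+5/4·3=9.75; next y=2/5·0+1/4·9.75=2.4375
n=1: y=2.4375, sp=3, e=sp−y=0.5625; I=3.5625, D=e−e_prev=-2.4375; u=5/4·0.5625+3/4·3.5625+5/4·(-2.4375)=0.328125; next y=2/5·2.4375+1/4·0.328125≈1.057031
n=2: y≈1.057031, sp=3, e=sp−y≈1.942969; I≈5.505469, D=e−e_prev≈1.380469; u=5/4·1.942969+3/4·5.505469+5/4·1.380469≈8.283398; next y=2/5·1.057031+1/4·8.283398≈2.493662
n=3: y≈2.493662, sp=3, e=sp−y≈0.506338; I≈6.011807, D=e−e_prev≈-1.436631; u=5/4·0.506338+3/4·6.011807+5/4·(-1.436631)≈3.345989; next y=2/5·2.493662+1/4·3.345989≈1.833962
n=4: y≈1.833962, sp=5, e=sp−y≈3.166038; I≈9.177845, D=e−e_prev≈2.659700; u=5/4·3.166038+3/4·9.177845+5/4·2.659700≈14.165556; next y=2/5·1.833962+1/4·14.165556≈4.274974
n=5: y≈4.274974, sp=5, e=sp−y≈0.725026; I≈9.902871, D=e−e_prev≈-2.441012; u=5/4·0.725026+3/4·9.902871+5/4·(-2.441012)≈5.282171; next y=2/5·4.274974+1/4·5.282171≈3.030532
n=6: y≈3.030532, sp=2, e=sp−y≈-1.030532; I≈8.872338, D=e−e_prev≈-1.755558; u=5/4·(-1.030532)+3/4·8.872338+5/4·(-1.755558)≈3.171640; next y=2/5·3.030532+1/4·3.171640≈2.005123
n=7: y≈2.005123, sp=2, e=sp−y≈-0.005123; I≈8.867215, D=e−e_prev≈1.025409; u=5/4·(-0.005123)+3/4·8.867215+5/4·1.025409≈7.925769; next y=2/5·2.005123+1/4·7.925769≈2.783492
n=8: y≈2.783492, sp=2, e=sp−y≈-0.783492; I≈8.083724, D=e−e_prev≈-0.778369; u=5/4·(-0.783492)+3/4·8.083724+5/4·(-0.778369)≈4.110468; next y=2/5·2.783492+1/4·4.110468≈2.141014
n=9: y≈2.141014, sp=2, e=sp−y≈-0.141014; I≈7.942710, D=e−e_prev≈0.642478; u=5/4·(-0.141014)+3/4·7.942710+5/4·0.642478≈6.583863; next y=2/5·2.141014+1/4·6.583863≈2.502371
n=10: y≈2.502371, sp=2, e=sp−y≈-0.502371; I≈7.440339, D=e−e_prev≈-0.361358; u=5/4·(-0.502371)+3/4·7.440339+5/4·(-0.361358)≈4.500593; next y=2/5·2.502371+1/4·4.500593≈2.126097
n=11: y≈2.126097, sp=2, e=sp−y≈-0.126097; I≈7.314242, D=e−e_prev≈0.376274; u=5/4·(-0.126097)+3/4·7.314242+5/4·0.376274≈5.798404; next y=2/5·2.126097+1/4·5.798404≈2.300040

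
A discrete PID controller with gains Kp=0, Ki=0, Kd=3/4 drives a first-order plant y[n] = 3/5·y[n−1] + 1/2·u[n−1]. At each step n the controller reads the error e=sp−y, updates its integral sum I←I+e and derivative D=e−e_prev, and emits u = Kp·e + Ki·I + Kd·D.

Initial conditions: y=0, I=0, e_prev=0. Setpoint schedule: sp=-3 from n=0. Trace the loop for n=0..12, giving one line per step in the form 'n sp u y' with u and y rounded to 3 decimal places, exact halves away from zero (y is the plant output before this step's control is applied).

(exact arithmetic carried between steps; '≈' marks a value shown rounded to 6 d.p. or computed from one; I and e_prev carry over from the previous line; the table rounds u and y to 3 d.p., halves away from zero)
n=0: y=0, sp=-3, e=sp−y=-3; I=-3, D=e−e_prev=-3; u=0·(-3)+0·(-3)+3/4·(-3)=-2.25; next y=3/5·0+1/2·(-2.25)=-1.125
n=1: y=-1.125, sp=-3, e=sp−y=-1.875; I=-4.875, D=e−e_prev=1.125; u=0·(-1.875)+0·(-4.875)+3/4·1.125=0.84375; next y=3/5·(-1.125)+1/2·0.84375=-0.253125
n=2: y=-0.253125, sp=-3, e=sp−y=-2.746875; I=-7.621875, D=e−e_prev=-0.871875; u=0·(-2.746875)+0·(-7.621875)+3/4·(-0.871875)≈-0.653906; next y=3/5·(-0.253125)+1/2·(-0.653906)≈-0.478828
n=3: y≈-0.478828, sp=-3, e=sp−y≈-2.521172; I≈-10.143047, D=e−e_prev≈0.225703; u=0·(-2.521172)+0·(-10.143047)+3/4·0.225703≈0.169277; next y=3/5·(-0.478828)+1/2·0.169277≈-0.202658
n=4: y≈-0.202658, sp=-3, e=sp−y≈-2.797342; I≈-12.940389, D=e−e_prev≈-0.276170; u=0·(-2.797342)+0·(-12.940389)+3/4·(-0.276170)≈-0.207127; next y=3/5·(-0.202658)+1/2·(-0.207127)≈-0.225159
n=5: y≈-0.225159, sp=-3, e=sp−y≈-2.774841; I≈-15.715230, D=e−e_prev≈0.022500; u=0·(-2.774841)+0·(-15.715230)+3/4·0.022500≈0.016875; next y=3/5·(-0.225159)+1/2·0.016875≈-0.126658
n=6: y≈-0.126658, sp=-3, e=sp−y≈-2.873342; I≈-18.588573, D=e−e_prev≈-0.098501; u=0·(-2.873342)+0·(-18.588573)+3/4·(-0.098501)≈-0.073876; next y=3/5·(-0.126658)+1/2·(-0.073876)≈-0.112932
n=7: y≈-0.112932, sp=-3, e=sp−y≈-2.887068; I≈-21.475640, D=e−e_prev≈-0.013725; u=0·(-2.887068)+0·(-21.475640)+3/4·(-0.013725)≈-0.010294; next y=3/5·(-0.112932)+1/2·(-0.010294)≈-0.072906
n=8: y≈-0.072906, sp=-3, e=sp−y≈-2.927094; I≈-24.402734, D=e−e_prev≈-0.040026; u=0·(-2.927094)+0·(-24.402734)+3/4·(-0.040026)≈-0.030020; next y=3/5·(-0.072906)+1/2·(-0.030020)≈-0.058754
n=9: y≈-0.058754, sp=-3, e=sp−y≈-2.941246; I≈-27.343980, D=e−e_prev≈-0.014153; u=0·(-2.941246)+0·(-27.343980)+3/4·(-0.014153)≈-0.010615; next y=3/5·(-0.058754)+1/2·(-0.010615)≈-0.040559
n=10: y≈-0.040559, sp=-3, e=sp−y≈-2.959441; I≈-30.303421, D=e−e_prev≈-0.018194; u=0·(-2.959441)+0·(-30.303421)+3/4·(-0.018194)≈-0.013646; next y=3/5·(-0.040559)+1/2·(-0.013646)≈-0.031158
n=11: y≈-0.031158, sp=-3, e=sp−y≈-2.968842; I≈-33.272262, D=e−e_prev≈-0.009401; u=0·(-2.968842)+0·(-33.272262)+3/4·(-0.009401)≈-0.007051; next y=3/5·(-0.031158)+1/2·(-0.007051)≈-0.022220
n=12: y≈-0.022220, sp=-3, e=sp−y≈-2.977780; I≈-36.250042, D=e−e_prev≈-0.008938; u=0·(-2.977780)+0·(-36.250042)+3/4·(-0.008938)≈-0.006704; next y=3/5·(-0.022220)+1/2·(-0.006704)≈-0.016684

0 -3 -2.250 0.000
1 -3 0.844 -1.125
2 -3 -0.654 -0.253
3 -3 0.169 -0.479
4 -3 -0.207 -0.203
5 -3 0.017 -0.225
6 -3 -0.074 -0.127
7 -3 -0.010 -0.113
8 -3 -0.030 -0.073
9 -3 -0.011 -0.059
10 -3 -0.014 -0.041
11 -3 -0.007 -0.031
12 -3 -0.007 -0.022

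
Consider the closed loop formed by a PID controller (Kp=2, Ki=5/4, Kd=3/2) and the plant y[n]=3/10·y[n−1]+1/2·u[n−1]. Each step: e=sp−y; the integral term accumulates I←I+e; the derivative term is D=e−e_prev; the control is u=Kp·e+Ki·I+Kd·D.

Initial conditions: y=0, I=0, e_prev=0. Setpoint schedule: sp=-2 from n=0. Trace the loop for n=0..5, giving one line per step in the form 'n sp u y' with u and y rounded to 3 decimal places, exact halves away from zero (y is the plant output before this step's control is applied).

(exact arithmetic carried between steps; '≈' marks a value shown rounded to 6 d.p. or computed from one; I and e_prev carry over from the previous line; the table rounds u and y to 3 d.p., halves away from zero)
n=0: y=0, sp=-2, e=sp−y=-2; I=-2, D=e−e_prev=-2; u=2·(-2)+5/4·(-2)+3/2·(-2)=-9.5; next y=3/10·0+1/2·(-9.5)=-4.75
n=1: y=-4.75, sp=-2, e=sp−y=2.75; I=0.75, D=e−e_prev=4.75; u=2·2.75+5/4·0.75+3/2·4.75=13.5625; next y=3/10·(-4.75)+1/2·13.5625=5.35625
n=2: y=5.35625, sp=-2, e=sp−y=-7.35625; I=-6.60625, D=e−e_prev=-10.10625; u=2·(-7.35625)+5/4·(-6.60625)+3/2·(-10.10625)≈-38.129688; next y=3/10·5.35625+1/2·(-38.129688)≈-17.457969
n=3: y≈-17.457969, sp=-2, e=sp−y≈15.457969; I≈8.851719, D=e−e_prev≈22.814219; u=2·15.457969+5/4·8.851719+3/2·22.814219≈76.201914; next y=3/10·(-17.457969)+1/2·76.201914≈32.863566
n=4: y≈32.863566, sp=-2, e=sp−y≈-34.863566; I≈-26.011848, D=e−e_prev≈-50.321535; u=2·(-34.863566)+5/4·(-26.011848)+3/2·(-50.321535)≈-177.724245; next y=3/10·32.863566+1/2·(-177.724245)≈-79.003053
n=5: y≈-79.003053, sp=-2, e=sp−y≈77.003053; I≈50.991205, D=e−e_prev≈111.866619; u=2·77.003053+5/4·50.991205+3/2·111.866619≈385.545040; next y=3/10·(-79.003053)+1/2·385.545040≈169.071604

0 -2 -9.500 0.000
1 -2 13.563 -4.750
2 -2 -38.130 5.356
3 -2 76.202 -17.458
4 -2 -177.724 32.864
5 -2 385.545 -79.003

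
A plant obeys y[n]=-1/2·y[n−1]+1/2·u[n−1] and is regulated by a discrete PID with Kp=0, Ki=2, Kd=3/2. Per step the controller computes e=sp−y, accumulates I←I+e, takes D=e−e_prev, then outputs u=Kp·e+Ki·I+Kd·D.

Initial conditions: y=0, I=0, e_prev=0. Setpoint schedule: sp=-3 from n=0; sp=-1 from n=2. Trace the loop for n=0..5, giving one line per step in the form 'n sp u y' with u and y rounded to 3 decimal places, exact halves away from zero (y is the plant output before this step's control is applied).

0 -3 -10.500 0.000
1 -3 6.375 -5.250
2 -1 -28.719 5.813
3 -1 52.023 -17.266
4 -1 -131.748 34.645
5 -1 287.271 -83.196

(exact arithmetic carried between steps; '≈' marks a value shown rounded to 6 d.p. or computed from one; I and e_prev carry over from the previous line; the table rounds u and y to 3 d.p., halves away from zero)
n=0: y=0, sp=-3, e=sp−y=-3; I=-3, D=e−e_prev=-3; u=0·(-3)+2·(-3)+3/2·(-3)=-10.5; next y=-1/2·0+1/2·(-10.5)=-5.25
n=1: y=-5.25, sp=-3, e=sp−y=2.25; I=-0.75, D=e−e_prev=5.25; u=0·2.25+2·(-0.75)+3/2·5.25=6.375; next y=-1/2·(-5.25)+1/2·6.375=5.8125
n=2: y=5.8125, sp=-1, e=sp−y=-6.8125; I=-7.5625, D=e−e_prev=-9.0625; u=0·(-6.8125)+2·(-7.5625)+3/2·(-9.0625)=-28.71875; next y=-1/2·5.8125+1/2·(-28.71875)=-17.265625
n=3: y=-17.265625, sp=-1, e=sp−y=16.265625; I=8.703125, D=e−e_prev=23.078125; u=0·16.265625+2·8.703125+3/2·23.078125≈52.023438; next y=-1/2·(-17.265625)+1/2·52.023438≈34.644531
n=4: y≈34.644531, sp=-1, e=sp−y≈-35.644531; I≈-26.941406, D=e−e_prev≈-51.910156; u=0·(-35.644531)+2·(-26.941406)+3/2·(-51.910156)≈-131.748047; next y=-1/2·34.644531+1/2·(-131.748047)≈-83.196289
n=5: y≈-83.196289, sp=-1, e=sp−y≈82.196289; I≈55.254883, D=e−e_prev≈117.840820; u=0·82.196289+2·55.254883+3/2·117.840820≈287.270996; next y=-1/2·(-83.196289)+1/2·287.270996≈185.233643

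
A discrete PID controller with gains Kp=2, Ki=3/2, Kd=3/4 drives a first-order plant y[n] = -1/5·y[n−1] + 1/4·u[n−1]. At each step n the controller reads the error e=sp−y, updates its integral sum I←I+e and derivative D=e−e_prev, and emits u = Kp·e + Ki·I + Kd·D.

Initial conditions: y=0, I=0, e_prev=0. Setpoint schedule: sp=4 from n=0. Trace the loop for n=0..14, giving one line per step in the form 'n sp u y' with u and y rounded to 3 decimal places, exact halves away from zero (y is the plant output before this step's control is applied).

0 4 17.000 0.000
1 4 1.938 4.250
2 4 24.366 -0.366
3 4 -0.301 6.165
4 4 33.110 -1.308
5 4 -6.383 8.539
6 4 44.525 -3.304
7 4 -17.558 11.792
8 4 60.870 -6.748
9 4 -36.002 16.567
10 4 85.378 -12.314
11 4 -65.327 23.807
12 4 122.880 -21.093
13 4 -111.290 34.939
14 4 180.758 -34.810

(exact arithmetic carried between steps; '≈' marks a value shown rounded to 6 d.p. or computed from one; I and e_prev carry over from the previous line; the table rounds u and y to 3 d.p., halves away from zero)
n=0: y=0, sp=4, e=sp−y=4; I=4, D=e−e_prev=4; u=2·4+3/2·4+3/4·4=17; next y=-1/5·0+1/4·17=4.25
n=1: y=4.25, sp=4, e=sp−y=-0.25; I=3.75, D=e−e_prev=-4.25; u=2·(-0.25)+3/2·3.75+3/4·(-4.25)=1.9375; next y=-1/5·4.25+1/4·1.9375=-0.365625
n=2: y=-0.365625, sp=4, e=sp−y=4.365625; I=8.115625, D=e−e_prev=4.615625; u=2·4.365625+3/2·8.115625+3/4·4.615625≈24.366406; next y=-1/5·(-0.365625)+1/4·24.366406≈6.164727
n=3: y≈6.164727, sp=4, e=sp−y≈-2.164727; I≈5.950898, D=e−e_prev≈-6.530352; u=2·(-2.164727)+3/2·5.950898+3/4·(-6.530352)≈-0.300869; next y=-1/5·6.164727+1/4·(-0.300869)≈-1.308163
n=4: y≈-1.308163, sp=4, e=sp−y≈5.308163; I≈11.259061, D=e−e_prev≈7.472889; u=2·5.308163+3/2·11.259061+3/4·7.472889≈33.109584; next y=-1/5·(-1.308163)+1/4·33.109584≈8.539028
n=5: y≈8.539028, sp=4, e=sp−y≈-4.539028; I≈6.720033, D=e−e_prev≈-9.847191; u=2·(-4.539028)+3/2·6.720033+3/4·(-9.847191)≈-6.383401; next y=-1/5·8.539028+1/4·(-6.383401)≈-3.303656
n=6: y≈-3.303656, sp=4, e=sp−y≈7.303656; I≈14.023689, D=e−e_prev≈11.842684; u=2·7.303656+3/2·14.023689+3/4·11.842684≈44.524858; next y=-1/5·(-3.303656)+1/4·44.524858≈11.791946
n=7: y≈11.791946, sp=4, e=sp−y≈-7.791946; I≈6.231743, D=e−e_prev≈-15.095602; u=2·(-7.791946)+3/2·6.231743+3/4·(-15.095602)≈-17.557978; next y=-1/5·11.791946+1/4·(-17.557978)≈-6.747884
n=8: y≈-6.747884, sp=4, e=sp−y≈10.747884; I≈16.979627, D=e−e_prev≈18.539830; u=2·10.747884+3/2·16.979627+3/4·18.539830≈60.870080; next y=-1/5·(-6.747884)+1/4·60.870080≈16.567097
n=9: y≈16.567097, sp=4, e=sp−y≈-12.567097; I≈4.412530, D=e−e_prev≈-23.314980; u=2·(-12.567097)+3/2·4.412530+3/4·(-23.314980)≈-36.001634; next y=-1/5·16.567097+1/4·(-36.001634)≈-12.313828
n=10: y≈-12.313828, sp=4, e=sp−y≈16.313828; I≈20.726358, D=e−e_prev≈28.880924; u=2·16.313828+3/2·20.726358+3/4·28.880924≈85.377885; next y=-1/5·(-12.313828)+1/4·85.377885≈23.807237
n=11: y≈23.807237, sp=4, e=sp−y≈-19.807237; I≈0.919121, D=e−e_prev≈-36.121065; u=2·(-19.807237)+3/2·0.919121+3/4·(-36.121065)≈-65.326591; next y=-1/5·23.807237+1/4·(-65.326591)≈-21.093095
n=12: y≈-21.093095, sp=4, e=sp−y≈25.093095; I≈26.012216, D=e−e_prev≈44.900332; u=2·25.093095+3/2·26.012216+3/4·44.900332≈122.879763; next y=-1/5·(-21.093095)+1/4·122.879763≈34.938560
n=13: y≈34.938560, sp=4, e=sp−y≈-30.938560; I≈-4.926344, D=e−e_prev≈-56.031655; u=2·(-30.938560)+3/2·(-4.926344)+3/4·(-56.031655)≈-111.290377; next y=-1/5·34.938560+1/4·(-111.290377)≈-34.810306
n=14: y≈-34.810306, sp=4, e=sp−y≈38.810306; I≈33.883962, D=e−e_prev≈69.748866; u=2·38.810306+3/2·33.883962+3/4·69.748866≈180.758205; next y=-1/5·(-34.810306)+1/4·180.758205≈52.151613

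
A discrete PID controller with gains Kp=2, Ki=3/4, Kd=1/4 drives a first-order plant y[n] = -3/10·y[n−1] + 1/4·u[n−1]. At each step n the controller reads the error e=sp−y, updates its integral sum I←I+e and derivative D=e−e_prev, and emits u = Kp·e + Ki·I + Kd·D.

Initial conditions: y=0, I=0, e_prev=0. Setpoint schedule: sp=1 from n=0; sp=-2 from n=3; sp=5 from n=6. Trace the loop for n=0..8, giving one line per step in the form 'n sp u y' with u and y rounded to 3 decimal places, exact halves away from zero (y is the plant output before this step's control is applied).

0 1 3.000 0.000
1 1 1.250 0.750
2 1 3.613 0.088
3 -2 -7.237 0.877
4 -2 0.400 -2.072
5 -2 -8.665 0.722
6 5 20.306 -2.383
7 5 -1.205 5.791
8 5 23.735 -2.039

(exact arithmetic carried between steps; '≈' marks a value shown rounded to 6 d.p. or computed from one; I and e_prev carry over from the previous line; the table rounds u and y to 3 d.p., halves away from zero)
n=0: y=0, sp=1, e=sp−y=1; I=1, D=e−e_prev=1; u=2·1+3/4·1+1/4·1=3; next y=-3/10·0+1/4·3=0.75
n=1: y=0.75, sp=1, e=sp−y=0.25; I=1.25, D=e−e_prev=-0.75; u=2·0.25+3/4·1.25+1/4·(-0.75)=1.25; next y=-3/10·0.75+1/4·1.25=0.0875
n=2: y=0.0875, sp=1, e=sp−y=0.9125; I=2.1625, D=e−e_prev=0.6625; u=2·0.9125+3/4·2.1625+1/4·0.6625=3.6125; next y=-3/10·0.0875+1/4·3.6125=0.876875
n=3: y=0.876875, sp=-2, e=sp−y=-2.876875; I=-0.714375, D=e−e_prev=-3.789375; u=2·(-2.876875)+3/4·(-0.714375)+1/4·(-3.789375)=-7.236875; next y=-3/10·0.876875+1/4·(-7.236875)≈-2.072281
n=4: y≈-2.072281, sp=-2, e=sp−y≈0.072281; I≈-0.642094, D=e−e_prev≈2.949156; u=2·0.072281+3/4·(-0.642094)+1/4·2.949156≈0.400281; next y=-3/10·(-2.072281)+1/4·0.400281≈0.721755
n=5: y≈0.721755, sp=-2, e=sp−y≈-2.721755; I≈-3.363848, D=e−e_prev≈-2.794036; u=2·(-2.721755)+3/4·(-3.363848)+1/4·(-2.794036)≈-8.664905; next y=-3/10·0.721755+1/4·(-8.664905)≈-2.382753
n=6: y≈-2.382753, sp=5, e=sp−y≈7.382753; I≈4.018904, D=e−e_prev≈10.104507; u=2·7.382753+3/4·4.018904+1/4·10.104507≈20.305810; next y=-3/10·(-2.382753)+1/4·20.305810≈5.791278
n=7: y≈5.791278, sp=5, e=sp−y≈-0.791278; I≈3.227626, D=e−e_prev≈-8.174031; u=2·(-0.791278)+3/4·3.227626+1/4·(-8.174031)≈-1.205345; next y=-3/10·5.791278+1/4·(-1.205345)≈-2.038720
n=8: y≈-2.038720, sp=5, e=sp−y≈7.038720; I≈10.266346, D=e−e_prev≈7.829998; u=2·7.038720+3/4·10.266346+1/4·7.829998≈23.734698; next y=-3/10·(-2.038720)+1/4·23.734698≈6.545290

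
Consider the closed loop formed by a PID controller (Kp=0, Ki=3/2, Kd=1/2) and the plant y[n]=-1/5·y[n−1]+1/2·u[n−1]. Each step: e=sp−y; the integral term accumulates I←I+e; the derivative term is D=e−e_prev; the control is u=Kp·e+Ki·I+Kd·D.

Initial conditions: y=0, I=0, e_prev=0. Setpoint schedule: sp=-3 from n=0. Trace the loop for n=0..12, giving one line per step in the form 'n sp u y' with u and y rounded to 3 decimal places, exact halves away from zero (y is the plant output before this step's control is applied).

0 -3 -6.000 0.000
1 -3 -3.000 -3.000
2 -3 -8.700 -0.900
3 -3 -4.260 -4.170
4 -3 -9.888 -1.296
5 -3 -4.229 -4.685
6 -3 -10.411 -1.178
7 -3 -3.806 -4.970
8 -3 -10.869 -0.909
9 -3 -3.288 -5.253
10 -3 -11.399 -0.594
11 -3 -2.705 -5.581
12 -3 -12.016 -0.236

(exact arithmetic carried between steps; '≈' marks a value shown rounded to 6 d.p. or computed from one; I and e_prev carry over from the previous line; the table rounds u and y to 3 d.p., halves away from zero)
n=0: y=0, sp=-3, e=sp−y=-3; I=-3, D=e−e_prev=-3; u=0·(-3)+3/2·(-3)+1/2·(-3)=-6; next y=-1/5·0+1/2·(-6)=-3
n=1: y=-3, sp=-3, e=sp−y=0; I=-3, D=e−e_prev=3; u=0·0+3/2·(-3)+1/2·3=-3; next y=-1/5·(-3)+1/2·(-3)=-0.9
n=2: y=-0.9, sp=-3, e=sp−y=-2.1; I=-5.1, D=e−e_prev=-2.1; u=0·(-2.1)+3/2·(-5.1)+1/2·(-2.1)=-8.7; next y=-1/5·(-0.9)+1/2·(-8.7)=-4.17
n=3: y=-4.17, sp=-3, e=sp−y=1.17; I=-3.93, D=e−e_prev=3.27; u=0·1.17+3/2·(-3.93)+1/2·3.27=-4.26; next y=-1/5·(-4.17)+1/2·(-4.26)=-1.296
n=4: y=-1.296, sp=-3, e=sp−y=-1.704; I=-5.634, D=e−e_prev=-2.874; u=0·(-1.704)+3/2·(-5.634)+1/2·(-2.874)=-9.888; next y=-1/5·(-1.296)+1/2·(-9.888)=-4.6848
n=5: y=-4.6848, sp=-3, e=sp−y=1.6848; I=-3.9492, D=e−e_prev=3.3888; u=0·1.6848+3/2·(-3.9492)+1/2·3.3888=-4.2294; next y=-1/5·(-4.6848)+1/2·(-4.2294)=-1.17774
n=6: y=-1.17774, sp=-3, e=sp−y=-1.82226; I=-5.77146, D=e−e_prev=-3.50706; u=0·(-1.82226)+3/2·(-5.77146)+1/2·(-3.50706)=-10.41072; next y=-1/5·(-1.17774)+1/2·(-10.41072)=-4.969812
n=7: y=-4.969812, sp=-3, e=sp−y=1.969812; I=-3.801648, D=e−e_prev=3.792072; u=0·1.969812+3/2·(-3.801648)+1/2·3.792072=-3.806436; next y=-1/5·(-4.969812)+1/2·(-3.806436)≈-0.909256
n=8: y≈-0.909256, sp=-3, e=sp−y≈-2.090744; I≈-5.892392, D=e−e_prev≈-4.060556; u=0·(-2.090744)+3/2·(-5.892392)+1/2·(-4.060556)≈-10.868867; next y=-1/5·(-0.909256)+1/2·(-10.868867)≈-5.252582
n=9: y≈-5.252582, sp=-3, e=sp−y≈2.252582; I≈-3.639810, D=e−e_prev≈4.343327; u=0·2.252582+3/2·(-3.639810)+1/2·4.343327≈-3.288052; next y=-1/5·(-5.252582)+1/2·(-3.288052)≈-0.593509
n=10: y≈-0.593509, sp=-3, e=sp−y≈-2.406491; I≈-6.046301, D=e−e_prev≈-4.659073; u=0·(-2.406491)+3/2·(-6.046301)+1/2·(-4.659073)≈-11.398987; next y=-1/5·(-0.593509)+1/2·(-11.398987)≈-5.580792
n=11: y≈-5.580792, sp=-3, e=sp−y≈2.580792; I≈-3.465509, D=e−e_prev≈4.987282; u=0·2.580792+3/2·(-3.465509)+1/2·4.987282≈-2.704622; next y=-1/5·(-5.580792)+1/2·(-2.704622)≈-0.236153
n=12: y≈-0.236153, sp=-3, e=sp−y≈-2.763847; I≈-6.229356, D=e−e_prev≈-5.344639; u=0·(-2.763847)+3/2·(-6.229356)+1/2·(-5.344639)≈-12.016354; next y=-1/5·(-0.236153)+1/2·(-12.016354)≈-5.960946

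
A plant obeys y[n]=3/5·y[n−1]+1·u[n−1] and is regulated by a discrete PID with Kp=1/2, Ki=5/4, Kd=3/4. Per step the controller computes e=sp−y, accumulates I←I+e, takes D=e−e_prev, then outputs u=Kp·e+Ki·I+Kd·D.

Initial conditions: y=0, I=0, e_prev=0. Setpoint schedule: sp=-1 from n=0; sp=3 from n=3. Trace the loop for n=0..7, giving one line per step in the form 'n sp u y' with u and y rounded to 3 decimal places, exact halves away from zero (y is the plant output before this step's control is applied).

(exact arithmetic carried between steps; '≈' marks a value shown rounded to 6 d.p. or computed from one; I and e_prev carry over from the previous line; the table rounds u and y to 3 d.p., halves away from zero)
n=0: y=0, sp=-1, e=sp−y=-1; I=-1, D=e−e_prev=-1; u=1/2·(-1)+5/4·(-1)+3/4·(-1)=-2.5; next y=3/5·0+1·(-2.5)=-2.5
n=1: y=-2.5, sp=-1, e=sp−y=1.5; I=0.5, D=e−e_prev=2.5; u=1/2·1.5+5/4·0.5+3/4·2.5=3.25; next y=3/5·(-2.5)+1·3.25=1.75
n=2: y=1.75, sp=-1, e=sp−y=-2.75; I=-2.25, D=e−e_prev=-4.25; u=1/2·(-2.75)+5/4·(-2.25)+3/4·(-4.25)=-7.375; next y=3/5·1.75+1·(-7.375)=-6.325
n=3: y=-6.325, sp=3, e=sp−y=9.325; I=7.075, D=e−e_prev=12.075; u=1/2·9.325+5/4·7.075+3/4·12.075=22.5625; next y=3/5·(-6.325)+1·22.5625=18.7675
n=4: y=18.7675, sp=3, e=sp−y=-15.7675; I=-8.6925, D=e−e_prev=-25.0925; u=1/2·(-15.7675)+5/4·(-8.6925)+3/4·(-25.0925)=-37.56875; next y=3/5·18.7675+1·(-37.56875)=-26.30825
n=5: y=-26.30825, sp=3, e=sp−y=29.30825; I=20.61575, D=e−e_prev=45.07575; u=1/2·29.30825+5/4·20.61575+3/4·45.07575=74.230625; next y=3/5·(-26.30825)+1·74.230625=58.445675
n=6: y=58.445675, sp=3, e=sp−y=-55.445675; I=-34.829925, D=e−e_prev=-84.753925; u=1/2·(-55.445675)+5/4·(-34.829925)+3/4·(-84.753925)≈-134.825688; next y=3/5·58.445675+1·(-134.825688)≈-99.758283
n=7: y≈-99.758283, sp=3, e=sp−y≈102.758283; I≈67.928358, D=e−e_prev≈158.203958; u=1/2·102.758283+5/4·67.928358+3/4·158.203958≈254.942556; next y=3/5·(-99.758283)+1·254.942556≈195.087587

0 -1 -2.500 0.000
1 -1 3.250 -2.500
2 -1 -7.375 1.750
3 3 22.563 -6.325
4 3 -37.569 18.768
5 3 74.231 -26.308
6 3 -134.826 58.446
7 3 254.943 -99.758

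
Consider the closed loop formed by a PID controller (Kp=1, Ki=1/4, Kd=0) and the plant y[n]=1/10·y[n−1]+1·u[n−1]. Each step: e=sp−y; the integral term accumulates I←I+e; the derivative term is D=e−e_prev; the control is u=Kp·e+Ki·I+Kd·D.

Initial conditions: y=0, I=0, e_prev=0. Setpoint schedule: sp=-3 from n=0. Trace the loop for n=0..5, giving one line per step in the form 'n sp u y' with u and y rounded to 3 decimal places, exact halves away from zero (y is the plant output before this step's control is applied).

0 -3 -3.750 0.000
1 -3 0.188 -3.750
2 -3 -4.078 -0.188
3 -3 0.105 -4.097
4 -3 -4.361 -0.304
5 -3 0.074 -4.392

(exact arithmetic carried between steps; '≈' marks a value shown rounded to 6 d.p. or computed from one; I and e_prev carry over from the previous line; the table rounds u and y to 3 d.p., halves away from zero)
n=0: y=0, sp=-3, e=sp−y=-3; I=-3, D=e−e_prev=-3; u=1·(-3)+1/4·(-3)+0·(-3)=-3.75; next y=1/10·0+1·(-3.75)=-3.75
n=1: y=-3.75, sp=-3, e=sp−y=0.75; I=-2.25, D=e−e_prev=3.75; u=1·0.75+1/4·(-2.25)+0·3.75=0.1875; next y=1/10·(-3.75)+1·0.1875=-0.1875
n=2: y=-0.1875, sp=-3, e=sp−y=-2.8125; I=-5.0625, D=e−e_prev=-3.5625; u=1·(-2.8125)+1/4·(-5.0625)+0·(-3.5625)=-4.078125; next y=1/10·(-0.1875)+1·(-4.078125)=-4.096875
n=3: y=-4.096875, sp=-3, e=sp−y=1.096875; I=-3.965625, D=e−e_prev=3.909375; u=1·1.096875+1/4·(-3.965625)+0·3.909375≈0.105469; next y=1/10·(-4.096875)+1·0.105469≈-0.304219
n=4: y≈-0.304219, sp=-3, e=sp−y≈-2.695781; I≈-6.661406, D=e−e_prev≈-3.792656; u=1·(-2.695781)+1/4·(-6.661406)+0·(-3.792656)≈-4.361133; next y=1/10·(-0.304219)+1·(-4.361133)≈-4.391555
n=5: y≈-4.391555, sp=-3, e=sp−y≈1.391555; I≈-5.269852, D=e−e_prev≈4.087336; u=1·1.391555+1/4·(-5.269852)+0·4.087336≈0.074092; next y=1/10·(-4.391555)+1·0.074092≈-0.365064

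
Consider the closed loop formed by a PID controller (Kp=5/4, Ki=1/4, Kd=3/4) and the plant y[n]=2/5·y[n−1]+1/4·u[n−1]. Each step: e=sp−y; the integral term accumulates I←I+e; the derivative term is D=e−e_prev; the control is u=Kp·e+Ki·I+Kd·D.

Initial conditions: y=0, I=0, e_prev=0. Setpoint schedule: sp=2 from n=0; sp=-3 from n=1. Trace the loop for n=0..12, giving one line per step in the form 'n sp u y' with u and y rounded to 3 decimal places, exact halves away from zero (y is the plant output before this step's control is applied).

0 2 4.500 0.000
1 -3 -10.281 1.125
2 -3 0.583 -2.120
3 -3 -5.261 -0.702
4 -3 -2.761 -1.596
5 -3 -4.384 -1.329
6 -3 -3.929 -1.628
7 -3 -4.483 -1.633
8 -3 -4.512 -1.774
9 -3 -4.781 -1.838
10 -3 -4.911 -1.930
11 -3 -5.092 -2.000
12 -3 -5.230 -2.073

(exact arithmetic carried between steps; '≈' marks a value shown rounded to 6 d.p. or computed from one; I and e_prev carry over from the previous line; the table rounds u and y to 3 d.p., halves away from zero)
n=0: y=0, sp=2, e=sp−y=2; I=2, D=e−e_prev=2; u=5/4·2+1/4·2+3/4·2=4.5; next y=2/5·0+1/4·4.5=1.125
n=1: y=1.125, sp=-3, e=sp−y=-4.125; I=-2.125, D=e−e_prev=-6.125; u=5/4·(-4.125)+1/4·(-2.125)+3/4·(-6.125)=-10.28125; next y=2/5·1.125+1/4·(-10.28125)≈-2.120313
n=2: y≈-2.120313, sp=-3, e=sp−y≈-0.879688; I≈-3.004688, D=e−e_prev≈3.245313; u=5/4·(-0.879688)+1/4·(-3.004688)+3/4·3.245313≈0.583203; next y=2/5·(-2.120313)+1/4·0.583203≈-0.702324
n=3: y≈-0.702324, sp=-3, e=sp−y≈-2.297676; I≈-5.302363, D=e−e_prev≈-1.417988; u=5/4·(-2.297676)+1/4·(-5.302363)+3/4·(-1.417988)≈-5.261177; next y=2/5·(-0.702324)+1/4·(-5.261177)≈-1.596224
n=4: y≈-1.596224, sp=-3, e=sp−y≈-1.403776; I≈-6.706139, D=e−e_prev≈0.893900; u=5/4·(-1.403776)+1/4·(-6.706139)+3/4·0.893900≈-2.760830; next y=2/5·(-1.596224)+1/4·(-2.760830)≈-1.328697
n=5: y≈-1.328697, sp=-3, e=sp−y≈-1.671303; I≈-8.377442, D=e−e_prev≈-0.267527; u=5/4·(-1.671303)+1/4·(-8.377442)+3/4·(-0.267527)≈-4.384134; next y=2/5·(-1.328697)+1/4·(-4.384134)≈-1.627512
n=6: y≈-1.627512, sp=-3, e=sp−y≈-1.372488; I≈-9.749930, D=e−e_prev≈0.298815; u=5/4·(-1.372488)+1/4·(-9.749930)+3/4·0.298815≈-3.928980; next y=2/5·(-1.627512)+1/4·(-3.928980)≈-1.633250
n=7: y≈-1.633250, sp=-3, e=sp−y≈-1.366750; I≈-11.116680, D=e−e_prev≈0.005738; u=5/4·(-1.366750)+1/4·(-11.116680)+3/4·0.005738≈-4.483304; next y=2/5·(-1.633250)+1/4·(-4.483304)≈-1.774126
n=8: y≈-1.774126, sp=-3, e=sp−y≈-1.225874; I≈-12.342554, D=e−e_prev≈0.140876; u=5/4·(-1.225874)+1/4·(-12.342554)+3/4·0.140876≈-4.512324; next y=2/5·(-1.774126)+1/4·(-4.512324)≈-1.837731
n=9: y≈-1.837731, sp=-3, e=sp−y≈-1.162269; I≈-13.504822, D=e−e_prev≈0.063605; u=5/4·(-1.162269)+1/4·(-13.504822)+3/4·0.063605≈-4.781337; next y=2/5·(-1.837731)+1/4·(-4.781337)≈-1.930427
n=10: y≈-1.930427, sp=-3, e=sp−y≈-1.069573; I≈-14.574395, D=e−e_prev≈0.092695; u=5/4·(-1.069573)+1/4·(-14.574395)+3/4·0.092695≈-4.911044; next y=2/5·(-1.930427)+1/4·(-4.911044)≈-1.999932
n=11: y≈-1.999932, sp=-3, e=sp−y≈-1.000068; I≈-15.574464, D=e−e_prev≈0.069505; u=5/4·(-1.000068)+1/4·(-15.574464)+3/4·0.069505≈-5.091573; next y=2/5·(-1.999932)+1/4·(-5.091573)≈-2.072866
n=12: y≈-2.072866, sp=-3, e=sp−y≈-0.927134; I≈-16.501598, D=e−e_prev≈0.072934; u=5/4·(-0.927134)+1/4·(-16.501598)+3/4·0.072934≈-5.229617; next y=2/5·(-2.072866)+1/4·(-5.229617)≈-2.136550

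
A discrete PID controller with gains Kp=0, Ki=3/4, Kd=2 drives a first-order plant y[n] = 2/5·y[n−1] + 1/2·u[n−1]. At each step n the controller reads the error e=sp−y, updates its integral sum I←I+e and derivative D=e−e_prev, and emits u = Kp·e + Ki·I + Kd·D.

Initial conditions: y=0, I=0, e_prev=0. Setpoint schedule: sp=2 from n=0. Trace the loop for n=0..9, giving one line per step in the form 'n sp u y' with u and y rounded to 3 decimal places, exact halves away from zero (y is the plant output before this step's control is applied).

(exact arithmetic carried between steps; '≈' marks a value shown rounded to 6 d.p. or computed from one; I and e_prev carry over from the previous line; the table rounds u and y to 3 d.p., halves away from zero)
n=0: y=0, sp=2, e=sp−y=2; I=2, D=e−e_prev=2; u=0·2+3/4·2+2·2=5.5; next y=2/5·0+1/2·5.5=2.75
n=1: y=2.75, sp=2, e=sp−y=-0.75; I=1.25, D=e−e_prev=-2.75; u=0·(-0.75)+3/4·1.25+2·(-2.75)=-4.5625; next y=2/5·2.75+1/2·(-4.5625)=-1.18125
n=2: y=-1.18125, sp=2, e=sp−y=3.18125; I=4.43125, D=e−e_prev=3.93125; u=0·3.18125+3/4·4.43125+2·3.93125≈11.185938; next y=2/5·(-1.18125)+1/2·11.185938≈5.120469
n=3: y≈5.120469, sp=2, e=sp−y≈-3.120469; I≈1.310781, D=e−e_prev≈-6.301719; u=0·(-3.120469)+3/4·1.310781+2·(-6.301719)≈-11.620352; next y=2/5·5.120469+1/2·(-11.620352)≈-3.761988
n=4: y≈-3.761988, sp=2, e=sp−y≈5.761988; I≈7.072770, D=e−e_prev≈8.882457; u=0·5.761988+3/4·7.072770+2·8.882457≈23.069491; next y=2/5·(-3.761988)+1/2·23.069491≈10.029950
n=5: y≈10.029950, sp=2, e=sp−y≈-8.029950; I≈-0.957181, D=e−e_prev≈-13.791939; u=0·(-8.029950)+3/4·(-0.957181)+2·(-13.791939)≈-28.301763; next y=2/5·10.029950+1/2·(-28.301763)≈-10.138901
n=6: y≈-10.138901, sp=2, e=sp−y≈12.138901; I≈11.181720, D=e−e_prev≈20.168852; u=0·12.138901+3/4·11.181720+2·20.168852≈48.723993; next y=2/5·(-10.138901)+1/2·48.723993≈20.306436
n=7: y≈20.306436, sp=2, e=sp−y≈-18.306436; I≈-7.124716, D=e−e_prev≈-30.445337; u=0·(-18.306436)+3/4·(-7.124716)+2·(-30.445337)≈-66.234212; next y=2/5·20.306436+1/2·(-66.234212)≈-24.994531
n=8: y≈-24.994531, sp=2, e=sp−y≈26.994531; I≈19.869816, D=e−e_prev≈45.300968; u=0·26.994531+3/4·19.869816+2·45.300968≈105.504297; next y=2/5·(-24.994531)+1/2·105.504297≈42.754336
n=9: y≈42.754336, sp=2, e=sp−y≈-40.754336; I≈-20.884520, D=e−e_prev≈-67.748867; u=0·(-40.754336)+3/4·(-20.884520)+2·(-67.748867)≈-151.161125; next y=2/5·42.754336+1/2·(-151.161125)≈-58.478828

0 2 5.500 0.000
1 2 -4.563 2.750
2 2 11.186 -1.181
3 2 -11.620 5.120
4 2 23.069 -3.762
5 2 -28.302 10.030
6 2 48.724 -10.139
7 2 -66.234 20.306
8 2 105.504 -24.995
9 2 -151.161 42.754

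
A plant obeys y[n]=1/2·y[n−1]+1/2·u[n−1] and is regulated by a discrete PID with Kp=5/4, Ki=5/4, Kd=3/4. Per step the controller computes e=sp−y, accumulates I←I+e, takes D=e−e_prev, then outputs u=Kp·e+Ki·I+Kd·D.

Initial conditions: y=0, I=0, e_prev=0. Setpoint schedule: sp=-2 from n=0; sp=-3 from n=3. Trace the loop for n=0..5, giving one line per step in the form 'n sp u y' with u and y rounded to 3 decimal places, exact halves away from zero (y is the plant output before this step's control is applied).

0 -2 -6.500 0.000
1 -2 3.063 -3.250
2 -2 -8.070 -0.094
3 -3 1.626 -4.082
4 -3 -8.538 -1.228
5 -3 3.266 -4.883

(exact arithmetic carried between steps; '≈' marks a value shown rounded to 6 d.p. or computed from one; I and e_prev carry over from the previous line; the table rounds u and y to 3 d.p., halves away from zero)
n=0: y=0, sp=-2, e=sp−y=-2; I=-2, D=e−e_prev=-2; u=5/4·(-2)+5/4·(-2)+3/4·(-2)=-6.5; next y=1/2·0+1/2·(-6.5)=-3.25
n=1: y=-3.25, sp=-2, e=sp−y=1.25; I=-0.75, D=e−e_prev=3.25; u=5/4·1.25+5/4·(-0.75)+3/4·3.25=3.0625; next y=1/2·(-3.25)+1/2·3.0625=-0.09375
n=2: y=-0.09375, sp=-2, e=sp−y=-1.90625; I=-2.65625, D=e−e_prev=-3.15625; u=5/4·(-1.90625)+5/4·(-2.65625)+3/4·(-3.15625)≈-8.070313; next y=1/2·(-0.09375)+1/2·(-8.070313)≈-4.082031
n=3: y≈-4.082031, sp=-3, e=sp−y≈1.082031; I≈-1.574219, D=e−e_prev≈2.988281; u=5/4·1.082031+5/4·(-1.574219)+3/4·2.988281≈1.625977; next y=1/2·(-4.082031)+1/2·1.625977≈-1.228027
n=4: y≈-1.228027, sp=-3, e=sp−y≈-1.771973; I≈-3.346191, D=e−e_prev≈-2.854004; u=5/4·(-1.771973)+5/4·(-3.346191)+3/4·(-2.854004)≈-8.538208; next y=1/2·(-1.228027)+1/2·(-8.538208)≈-4.883118
n=5: y≈-4.883118, sp=-3, e=sp−y≈1.883118; I≈-1.463074, D=e−e_prev≈3.655090; u=5/4·1.883118+5/4·(-1.463074)+3/4·3.655090≈3.266373; next y=1/2·(-4.883118)+1/2·3.266373≈-0.808372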